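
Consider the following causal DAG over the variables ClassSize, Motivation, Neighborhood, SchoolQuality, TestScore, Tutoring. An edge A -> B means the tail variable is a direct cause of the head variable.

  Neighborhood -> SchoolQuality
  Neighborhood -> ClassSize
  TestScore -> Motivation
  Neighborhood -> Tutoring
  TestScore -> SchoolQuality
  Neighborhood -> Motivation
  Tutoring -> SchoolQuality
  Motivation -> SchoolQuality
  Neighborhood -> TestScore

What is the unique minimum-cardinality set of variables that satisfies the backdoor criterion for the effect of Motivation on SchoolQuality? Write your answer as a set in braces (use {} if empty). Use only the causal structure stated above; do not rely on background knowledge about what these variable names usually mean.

Variables eligible for adjustment (non-descendants of Motivation, excluding Motivation and SchoolQuality): {ClassSize, Neighborhood, TestScore, Tutoring}.
Backdoor paths from Motivation to SchoolQuality:
  P1: Motivation <- Neighborhood -> Tutoring -> SchoolQuality
  P2: Motivation <- Neighborhood -> TestScore -> SchoolQuality
  P3: Motivation <- Neighborhood -> SchoolQuality
  P4: Motivation <- TestScore <- Neighborhood -> Tutoring -> SchoolQuality
  P5: Motivation <- TestScore <- Neighborhood -> SchoolQuality
  P6: Motivation <- TestScore -> SchoolQuality
The empty set is not sufficient: P1 (Motivation <- Neighborhood -> Tutoring -> SchoolQuality) has no collider blocking it and no conditioned non-collider, so it is open.
Try {Neighborhood, TestScore}:
  P1: blocked at fork node Neighborhood ∈ conditioning set.
  P2: blocked at fork node Neighborhood ∈ conditioning set.
  P3: blocked at fork node Neighborhood ∈ conditioning set.
  P4: blocked at chain node TestScore ∈ conditioning set.
  P5: blocked at chain node TestScore ∈ conditioning set.
  P6: blocked at fork node TestScore ∈ conditioning set.
{Neighborhood, TestScore} contains no descendant of Motivation and blocks every backdoor path.
Every element of {Neighborhood, TestScore} is needed (dropping Neighborhood leaves P1 open; dropping TestScore leaves P6 open), so no proper subset is valid.
Among all size-2 subsets of the eligible variables, only {Neighborhood, TestScore} blocks every backdoor path, so it is the unique smallest valid adjustment set.

{Neighborhood, TestScore}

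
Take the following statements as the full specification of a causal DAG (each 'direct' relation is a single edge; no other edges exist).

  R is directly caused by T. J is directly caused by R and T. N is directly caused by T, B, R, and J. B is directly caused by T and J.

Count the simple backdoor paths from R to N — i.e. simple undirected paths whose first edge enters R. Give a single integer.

A backdoor path from R to N is any simple undirected path whose first edge points into R (i.e. leaves R via a parent).
Parents of R: {T}.
Enumerating:
  P1: R <- T -> J -> B -> N
  P2: R <- T -> J -> N
  P3: R <- T -> B <- J -> N
  P4: R <- T -> B -> N
  P5: R <- T -> N
That exhausts the simple backdoor paths. Count: 5.

5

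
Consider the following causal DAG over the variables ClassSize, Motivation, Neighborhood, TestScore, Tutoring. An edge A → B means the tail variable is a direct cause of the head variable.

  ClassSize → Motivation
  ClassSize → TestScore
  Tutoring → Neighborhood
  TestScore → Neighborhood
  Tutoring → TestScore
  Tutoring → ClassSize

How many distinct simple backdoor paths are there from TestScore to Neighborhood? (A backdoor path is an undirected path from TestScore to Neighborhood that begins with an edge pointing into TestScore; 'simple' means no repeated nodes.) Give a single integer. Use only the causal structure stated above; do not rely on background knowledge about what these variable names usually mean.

A backdoor path from TestScore to Neighborhood is any simple undirected path whose first edge points into TestScore (i.e. leaves TestScore via a parent).
Parents of TestScore: {ClassSize, Tutoring}.
Enumerating:
  P1: TestScore <- Tutoring -> Neighborhood
  P2: TestScore <- ClassSize <- Tutoring -> Neighborhood
That exhausts the simple backdoor paths. Count: 2.

2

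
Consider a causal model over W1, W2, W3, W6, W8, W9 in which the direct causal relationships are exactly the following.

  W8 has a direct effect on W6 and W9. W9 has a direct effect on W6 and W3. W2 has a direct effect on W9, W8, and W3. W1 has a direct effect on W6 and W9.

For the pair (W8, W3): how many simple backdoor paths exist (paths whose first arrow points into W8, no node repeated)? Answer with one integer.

2

A backdoor path from W8 to W3 is any simple undirected path whose first edge points into W8 (i.e. leaves W8 via a parent).
Parents of W8: {W2}.
Enumerating:
  P1: W8 <- W2 -> W9 -> W3
  P2: W8 <- W2 -> W3
That exhausts the simple backdoor paths. Count: 2.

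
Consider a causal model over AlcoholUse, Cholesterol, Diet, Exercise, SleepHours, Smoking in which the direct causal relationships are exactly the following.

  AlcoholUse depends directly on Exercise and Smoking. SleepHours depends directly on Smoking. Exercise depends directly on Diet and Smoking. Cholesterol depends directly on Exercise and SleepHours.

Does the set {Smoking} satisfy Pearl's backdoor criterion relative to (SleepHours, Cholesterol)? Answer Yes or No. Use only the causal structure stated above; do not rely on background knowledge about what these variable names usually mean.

Yes

Backdoor paths from SleepHours to Cholesterol (paths whose first edge points into SleepHours):
  P1: SleepHours <- Smoking -> Exercise -> Cholesterol
  P2: SleepHours <- Smoking -> AlcoholUse <- Exercise -> Cholesterol
Condition 1 (no descendant of SleepHours in the set): holds — descendants of SleepHours are {Cholesterol}; none are in {Smoking}.
Condition 2 (every backdoor path blocked by {Smoking}):
  P1: blocked at fork node Smoking ∈ conditioning set.
  P2: blocked at fork node Smoking ∈ conditioning set.
{Smoking} satisfies the backdoor criterion.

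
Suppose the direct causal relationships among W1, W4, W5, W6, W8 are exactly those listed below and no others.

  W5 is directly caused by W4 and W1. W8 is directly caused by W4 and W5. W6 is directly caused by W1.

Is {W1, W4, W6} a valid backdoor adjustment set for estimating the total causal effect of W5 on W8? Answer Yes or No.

Yes

Backdoor paths from W5 to W8 (paths whose first edge points into W5):
  P1: W5 <- W4 -> W8
Condition 1 (no descendant of W5 in the set): holds — descendants of W5 are {W8}; none are in {W1, W4, W6}.
Condition 2 (every backdoor path blocked by {W1, W4, W6}):
  P1: blocked at fork node W4 ∈ conditioning set.
{W1, W4, W6} satisfies the backdoor criterion.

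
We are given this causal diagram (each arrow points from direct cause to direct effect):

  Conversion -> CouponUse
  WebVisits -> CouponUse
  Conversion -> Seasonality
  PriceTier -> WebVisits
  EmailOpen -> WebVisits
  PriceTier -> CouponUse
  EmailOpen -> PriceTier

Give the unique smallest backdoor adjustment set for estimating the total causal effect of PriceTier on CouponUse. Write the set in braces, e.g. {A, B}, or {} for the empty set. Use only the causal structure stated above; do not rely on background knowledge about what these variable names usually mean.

Variables eligible for adjustment (non-descendants of PriceTier, excluding PriceTier and CouponUse): {Conversion, EmailOpen, Seasonality}.
Backdoor paths from PriceTier to CouponUse:
  P1: PriceTier <- EmailOpen -> WebVisits -> CouponUse
The empty set is not sufficient: P1 (PriceTier <- EmailOpen -> WebVisits -> CouponUse) has no collider blocking it and no conditioned non-collider, so it is open.
Try {EmailOpen}:
  P1: blocked at fork node EmailOpen ∈ conditioning set.
{EmailOpen} contains no descendant of PriceTier and blocks every backdoor path.
No other singleton works — e.g. {Conversion} leaves P1 open — so {EmailOpen} is the unique smallest valid adjustment set.

{EmailOpen}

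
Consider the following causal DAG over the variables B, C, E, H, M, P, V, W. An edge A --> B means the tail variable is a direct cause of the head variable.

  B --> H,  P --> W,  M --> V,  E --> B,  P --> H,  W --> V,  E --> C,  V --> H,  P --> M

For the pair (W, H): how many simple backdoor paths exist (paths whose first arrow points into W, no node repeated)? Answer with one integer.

2

A backdoor path from W to H is any simple undirected path whose first edge points into W (i.e. leaves W via a parent).
Parents of W: {P}.
Enumerating:
  P1: W <- P -> M -> V -> H
  P2: W <- P -> H
That exhausts the simple backdoor paths. Count: 2.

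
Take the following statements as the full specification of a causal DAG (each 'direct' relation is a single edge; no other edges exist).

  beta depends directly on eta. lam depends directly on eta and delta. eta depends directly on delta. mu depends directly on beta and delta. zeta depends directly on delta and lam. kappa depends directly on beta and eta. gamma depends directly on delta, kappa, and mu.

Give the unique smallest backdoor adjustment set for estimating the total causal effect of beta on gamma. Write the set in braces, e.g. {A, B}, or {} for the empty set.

Variables eligible for adjustment (non-descendants of beta, excluding beta and gamma): {delta, eta, lam, zeta}.
Backdoor paths from beta to gamma:
  P1: beta <- eta <- delta -> mu -> gamma
  P2: beta <- eta <- delta -> gamma
  P3: beta <- eta -> lam <- delta -> mu -> gamma
  P4: beta <- eta -> lam <- delta -> gamma
  P5: beta <- eta -> lam -> zeta <- delta -> mu -> gamma
  P6: beta <- eta -> lam -> zeta <- delta -> gamma
  P7: beta <- eta -> kappa -> gamma
The empty set is not sufficient: P1 (beta <- eta <- delta -> mu -> gamma) has no collider blocking it and no conditioned non-collider, so it is open.
Try {eta}:
  P1: blocked at chain node eta ∈ conditioning set.
  P2: blocked at chain node eta ∈ conditioning set.
  P3: blocked at fork node eta ∈ conditioning set.
  P4: blocked at fork node eta ∈ conditioning set.
  P5: blocked at fork node eta ∈ conditioning set.
  P6: blocked at fork node eta ∈ conditioning set.
  P7: blocked at fork node eta ∈ conditioning set.
{eta} contains no descendant of beta and blocks every backdoor path.
No other singleton works — e.g. {delta} leaves P7 open — so {eta} is the unique smallest valid adjustment set.

{eta}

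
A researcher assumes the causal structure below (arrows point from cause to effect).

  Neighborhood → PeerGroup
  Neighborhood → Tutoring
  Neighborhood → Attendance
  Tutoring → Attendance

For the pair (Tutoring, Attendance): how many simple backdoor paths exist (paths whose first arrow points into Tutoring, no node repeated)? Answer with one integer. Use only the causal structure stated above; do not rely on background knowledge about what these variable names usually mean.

1

A backdoor path from Tutoring to Attendance is any simple undirected path whose first edge points into Tutoring (i.e. leaves Tutoring via a parent).
Parents of Tutoring: {Neighborhood}.
Enumerating:
  P1: Tutoring <- Neighborhood -> Attendance
That exhausts the simple backdoor paths. Count: 1.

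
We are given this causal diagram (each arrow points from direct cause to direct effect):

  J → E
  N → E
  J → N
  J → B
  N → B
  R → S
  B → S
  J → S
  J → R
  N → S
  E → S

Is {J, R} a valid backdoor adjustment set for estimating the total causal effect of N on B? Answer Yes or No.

Yes

Backdoor paths from N to B (paths whose first edge points into N):
  P1: N <- J -> R -> S <- B
  P2: N <- J -> E -> S <- B
  P3: N <- J -> B
  P4: N <- J -> S <- B
Condition 1 (no descendant of N in the set): holds — descendants of N are {B, E, S}; none are in {J, R}.
Condition 2 (every backdoor path blocked by {J, R}):
  P1: blocked at fork node J ∈ conditioning set.
  P2: blocked at fork node J ∈ conditioning set.
  P3: blocked at fork node J ∈ conditioning set.
  P4: blocked at fork node J ∈ conditioning set.
{J, R} satisfies the backdoor criterion.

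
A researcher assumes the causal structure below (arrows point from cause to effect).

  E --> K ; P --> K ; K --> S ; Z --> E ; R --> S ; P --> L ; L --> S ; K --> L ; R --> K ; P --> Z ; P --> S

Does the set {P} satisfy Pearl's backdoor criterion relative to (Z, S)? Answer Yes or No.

Yes

Backdoor paths from Z to S (paths whose first edge points into Z):
  P1: Z <- P -> K <- R -> S
  P2: Z <- P -> K -> L -> S
  P3: Z <- P -> K -> S
  P4: Z <- P -> L <- K <- R -> S
  P5: Z <- P -> L <- K -> S
  P6: Z <- P -> L -> S
  P7: Z <- P -> S
Condition 1 (no descendant of Z in the set): holds — descendants of Z are {E, K, L, S}; none are in {P}.
Condition 2 (every backdoor path blocked by {P}):
  P1: blocked at fork node P ∈ conditioning set.
  P2: blocked at fork node P ∈ conditioning set.
  P3: blocked at fork node P ∈ conditioning set.
  P4: blocked at fork node P ∈ conditioning set.
  P5: blocked at fork node P ∈ conditioning set.
  P6: blocked at fork node P ∈ conditioning set.
  P7: blocked at fork node P ∈ conditioning set.
{P} satisfies the backdoor criterion.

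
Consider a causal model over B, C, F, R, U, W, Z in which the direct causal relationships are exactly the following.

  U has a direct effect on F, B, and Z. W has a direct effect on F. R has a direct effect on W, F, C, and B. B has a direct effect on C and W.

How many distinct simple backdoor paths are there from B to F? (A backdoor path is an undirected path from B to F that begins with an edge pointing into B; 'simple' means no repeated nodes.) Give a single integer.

A backdoor path from B to F is any simple undirected path whose first edge points into B (i.e. leaves B via a parent).
Parents of B: {R, U}.
Enumerating:
  P1: B <- R -> W -> F
  P2: B <- R -> F
  P3: B <- U -> F
That exhausts the simple backdoor paths. Count: 3.

3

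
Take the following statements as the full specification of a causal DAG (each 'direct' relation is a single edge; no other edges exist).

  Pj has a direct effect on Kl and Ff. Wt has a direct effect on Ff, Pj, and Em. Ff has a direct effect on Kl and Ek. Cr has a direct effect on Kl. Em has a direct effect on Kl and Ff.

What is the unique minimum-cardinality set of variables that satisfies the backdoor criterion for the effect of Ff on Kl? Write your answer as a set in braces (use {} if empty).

Variables eligible for adjustment (non-descendants of Ff, excluding Ff and Kl): {Cr, Em, Pj, Wt}.
Backdoor paths from Ff to Kl:
  P1: Ff <- Wt -> Em -> Kl
  P2: Ff <- Wt -> Pj -> Kl
  P3: Ff <- Em <- Wt -> Pj -> Kl
  P4: Ff <- Em -> Kl
  P5: Ff <- Pj <- Wt -> Em -> Kl
  P6: Ff <- Pj -> Kl
The empty set is not sufficient: P1 (Ff <- Wt -> Em -> Kl) has no collider blocking it and no conditioned non-collider, so it is open.
Try {Em, Pj}:
  P1: blocked at chain node Em ∈ conditioning set.
  P2: blocked at chain node Pj ∈ conditioning set.
  P3: blocked at chain node Em ∈ conditioning set.
  P4: blocked at fork node Em ∈ conditioning set.
  P5: blocked at chain node Pj ∈ conditioning set.
  P6: blocked at fork node Pj ∈ conditioning set.
{Em, Pj} contains no descendant of Ff and blocks every backdoor path.
Every element of {Em, Pj} is needed (dropping Em leaves P1 open; dropping Pj leaves P2 open), so no proper subset is valid.
Among all size-2 subsets of the eligible variables, only {Em, Pj} blocks every backdoor path, so it is the unique smallest valid adjustment set.

{Em, Pj}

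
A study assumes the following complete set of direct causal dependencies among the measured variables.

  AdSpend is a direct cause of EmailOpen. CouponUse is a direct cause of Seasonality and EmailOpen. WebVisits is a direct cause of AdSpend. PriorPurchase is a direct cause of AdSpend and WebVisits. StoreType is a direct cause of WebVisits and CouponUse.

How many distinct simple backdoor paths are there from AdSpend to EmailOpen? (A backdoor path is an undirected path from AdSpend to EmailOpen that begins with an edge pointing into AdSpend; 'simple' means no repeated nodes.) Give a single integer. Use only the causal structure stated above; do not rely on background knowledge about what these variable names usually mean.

2

A backdoor path from AdSpend to EmailOpen is any simple undirected path whose first edge points into AdSpend (i.e. leaves AdSpend via a parent).
Parents of AdSpend: {PriorPurchase, WebVisits}.
Enumerating:
  P1: AdSpend <- PriorPurchase -> WebVisits <- StoreType -> CouponUse -> EmailOpen
  P2: AdSpend <- WebVisits <- StoreType -> CouponUse -> EmailOpen
That exhausts the simple backdoor paths. Count: 2.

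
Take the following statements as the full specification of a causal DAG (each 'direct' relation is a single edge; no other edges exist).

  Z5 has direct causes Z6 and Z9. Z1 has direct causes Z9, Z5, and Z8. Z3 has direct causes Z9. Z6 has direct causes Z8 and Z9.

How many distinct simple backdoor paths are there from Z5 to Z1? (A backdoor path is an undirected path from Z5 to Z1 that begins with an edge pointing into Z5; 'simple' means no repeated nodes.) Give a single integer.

A backdoor path from Z5 to Z1 is any simple undirected path whose first edge points into Z5 (i.e. leaves Z5 via a parent).
Parents of Z5: {Z6, Z9}.
Enumerating:
  P1: Z5 <- Z9 -> Z6 <- Z8 -> Z1
  P2: Z5 <- Z9 -> Z1
  P3: Z5 <- Z6 <- Z9 -> Z1
  P4: Z5 <- Z6 <- Z8 -> Z1
That exhausts the simple backdoor paths. Count: 4.

4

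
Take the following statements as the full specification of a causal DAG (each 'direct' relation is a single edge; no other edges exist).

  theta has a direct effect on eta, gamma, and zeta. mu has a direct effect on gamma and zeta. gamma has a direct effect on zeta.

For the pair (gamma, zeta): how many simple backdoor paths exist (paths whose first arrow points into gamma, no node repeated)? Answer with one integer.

A backdoor path from gamma to zeta is any simple undirected path whose first edge points into gamma (i.e. leaves gamma via a parent).
Parents of gamma: {mu, theta}.
Enumerating:
  P1: gamma <- theta -> zeta
  P2: gamma <- mu -> zeta
That exhausts the simple backdoor paths. Count: 2.

2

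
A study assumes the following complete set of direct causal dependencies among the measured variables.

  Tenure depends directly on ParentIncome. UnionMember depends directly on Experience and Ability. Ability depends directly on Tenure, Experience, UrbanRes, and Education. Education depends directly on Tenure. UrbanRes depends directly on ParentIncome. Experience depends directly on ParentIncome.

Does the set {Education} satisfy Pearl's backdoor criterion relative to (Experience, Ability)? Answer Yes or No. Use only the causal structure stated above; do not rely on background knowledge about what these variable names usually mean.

Backdoor paths from Experience to Ability (paths whose first edge points into Experience):
  P1: Experience <- ParentIncome -> Tenure -> Education -> Ability
  P2: Experience <- ParentIncome -> Tenure -> Ability
  P3: Experience <- ParentIncome -> UrbanRes -> Ability
Condition 1 (no descendant of Experience in the set): holds — descendants of Experience are {Ability, UnionMember}; none are in {Education}.
Condition 2 (every backdoor path blocked by {Education}):
  P1: blocked at chain node Education ∈ conditioning set.
  P2: open — no interior node is in the conditioning set.
  P3: open — no interior node is in the conditioning set.
{Education} does not satisfy the backdoor criterion.

No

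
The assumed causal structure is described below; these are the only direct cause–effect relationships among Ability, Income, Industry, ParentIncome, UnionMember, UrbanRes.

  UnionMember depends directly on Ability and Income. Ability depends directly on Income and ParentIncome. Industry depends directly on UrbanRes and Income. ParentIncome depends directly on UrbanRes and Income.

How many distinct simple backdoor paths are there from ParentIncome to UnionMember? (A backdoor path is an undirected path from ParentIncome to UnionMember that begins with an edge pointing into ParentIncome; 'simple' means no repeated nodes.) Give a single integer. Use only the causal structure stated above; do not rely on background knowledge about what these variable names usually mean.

4

A backdoor path from ParentIncome to UnionMember is any simple undirected path whose first edge points into ParentIncome (i.e. leaves ParentIncome via a parent).
Parents of ParentIncome: {Income, UrbanRes}.
Enumerating:
  P1: ParentIncome <- Income -> Ability -> UnionMember
  P2: ParentIncome <- Income -> UnionMember
  P3: ParentIncome <- UrbanRes -> Industry <- Income -> Ability -> UnionMember
  P4: ParentIncome <- UrbanRes -> Industry <- Income -> UnionMember
That exhausts the simple backdoor paths. Count: 4.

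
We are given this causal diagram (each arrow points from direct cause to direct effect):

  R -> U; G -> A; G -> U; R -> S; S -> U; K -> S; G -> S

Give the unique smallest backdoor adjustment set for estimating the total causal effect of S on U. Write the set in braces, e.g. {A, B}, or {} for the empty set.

{G, R}

Variables eligible for adjustment (non-descendants of S, excluding S and U): {A, G, K, R}.
Backdoor paths from S to U:
  P1: S <- G -> U
  P2: S <- R -> U
The empty set is not sufficient: P1 (S <- G -> U) has no collider blocking it and no conditioned non-collider, so it is open.
Try {G, R}:
  P1: blocked at fork node G ∈ conditioning set.
  P2: blocked at fork node R ∈ conditioning set.
{G, R} contains no descendant of S and blocks every backdoor path.
Every element of {G, R} is needed (dropping G leaves P1 open; dropping R leaves P2 open), so no proper subset is valid.
Among all size-2 subsets of the eligible variables, only {G, R} blocks every backdoor path, so it is the unique smallest valid adjustment set.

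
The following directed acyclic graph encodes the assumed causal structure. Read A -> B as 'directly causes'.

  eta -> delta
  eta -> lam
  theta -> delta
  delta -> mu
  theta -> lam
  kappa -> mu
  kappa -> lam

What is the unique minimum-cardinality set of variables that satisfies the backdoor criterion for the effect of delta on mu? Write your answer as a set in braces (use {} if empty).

{}

Variables eligible for adjustment (non-descendants of delta, excluding delta and mu): {eta, kappa, lam, theta}.
Backdoor paths from delta to mu:
  P1: delta <- eta -> lam <- kappa -> mu
  P2: delta <- theta -> lam <- kappa -> mu
Each backdoor path contains an unconditioned collider, so every path is already blocked with the empty conditioning set:
  P1: blocked at collider lam (neither it nor any descendant is in the conditioning set).
  P2: blocked at collider lam (neither it nor any descendant is in the conditioning set).
The empty set is therefore the unique smallest valid set.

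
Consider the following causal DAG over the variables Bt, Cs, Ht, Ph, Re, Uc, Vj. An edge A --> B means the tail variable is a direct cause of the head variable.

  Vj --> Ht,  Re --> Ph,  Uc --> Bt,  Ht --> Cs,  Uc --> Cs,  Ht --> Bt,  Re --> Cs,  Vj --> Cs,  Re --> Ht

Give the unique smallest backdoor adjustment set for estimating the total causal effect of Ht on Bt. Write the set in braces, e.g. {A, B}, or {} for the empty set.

Variables eligible for adjustment (non-descendants of Ht, excluding Ht and Bt): {Ph, Re, Uc, Vj}.
Backdoor paths from Ht to Bt:
  P1: Ht <- Vj -> Cs <- Uc -> Bt
  P2: Ht <- Re -> Cs <- Uc -> Bt
Each backdoor path contains an unconditioned collider, so every path is already blocked with the empty conditioning set:
  P1: blocked at collider Cs (neither it nor any descendant is in the conditioning set).
  P2: blocked at collider Cs (neither it nor any descendant is in the conditioning set).
The empty set is therefore the unique smallest valid set.

{}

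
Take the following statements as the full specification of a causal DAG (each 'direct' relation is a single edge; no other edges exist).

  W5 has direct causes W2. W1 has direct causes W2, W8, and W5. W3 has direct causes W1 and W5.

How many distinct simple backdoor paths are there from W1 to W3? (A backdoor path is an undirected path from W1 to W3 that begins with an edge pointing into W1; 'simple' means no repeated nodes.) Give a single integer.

2

A backdoor path from W1 to W3 is any simple undirected path whose first edge points into W1 (i.e. leaves W1 via a parent).
Parents of W1: {W2, W5, W8}.
Enumerating:
  P1: W1 <- W2 -> W5 -> W3
  P2: W1 <- W5 -> W3
That exhausts the simple backdoor paths. Count: 2.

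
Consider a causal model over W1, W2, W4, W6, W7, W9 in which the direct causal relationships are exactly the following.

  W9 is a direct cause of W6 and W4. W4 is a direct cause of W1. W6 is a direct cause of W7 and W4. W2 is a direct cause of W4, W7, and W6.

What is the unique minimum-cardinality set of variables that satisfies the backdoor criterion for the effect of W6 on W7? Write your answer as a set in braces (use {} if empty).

Variables eligible for adjustment (non-descendants of W6, excluding W6 and W7): {W2, W9}.
Backdoor paths from W6 to W7:
  P1: W6 <- W2 -> W7
  P2: W6 <- W9 -> W4 <- W2 -> W7
The empty set is not sufficient: P1 (W6 <- W2 -> W7) has no collider blocking it and no conditioned non-collider, so it is open.
Try {W2}:
  P1: blocked at fork node W2 ∈ conditioning set.
  P2: blocked at collider W4 (neither it nor any descendant is in the conditioning set).
{W2} contains no descendant of W6 and blocks every backdoor path.
No other singleton works — e.g. {W9} leaves P1 open — so {W2} is the unique smallest valid adjustment set.

{W2}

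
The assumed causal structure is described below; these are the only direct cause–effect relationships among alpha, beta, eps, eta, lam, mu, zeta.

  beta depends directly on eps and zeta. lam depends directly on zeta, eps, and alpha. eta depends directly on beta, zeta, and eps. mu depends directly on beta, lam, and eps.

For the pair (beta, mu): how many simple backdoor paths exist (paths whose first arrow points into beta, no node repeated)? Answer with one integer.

7

A backdoor path from beta to mu is any simple undirected path whose first edge points into beta (i.e. leaves beta via a parent).
Parents of beta: {eps, zeta}.
Enumerating:
  P1: beta <- zeta -> lam <- eps -> mu
  P2: beta <- zeta -> lam -> mu
  P3: beta <- zeta -> eta <- eps -> lam -> mu
  P4: beta <- zeta -> eta <- eps -> mu
  P5: beta <- eps -> lam -> mu
  P6: beta <- eps -> eta <- zeta -> lam -> mu
  P7: beta <- eps -> mu
That exhausts the simple backdoor paths. Count: 7.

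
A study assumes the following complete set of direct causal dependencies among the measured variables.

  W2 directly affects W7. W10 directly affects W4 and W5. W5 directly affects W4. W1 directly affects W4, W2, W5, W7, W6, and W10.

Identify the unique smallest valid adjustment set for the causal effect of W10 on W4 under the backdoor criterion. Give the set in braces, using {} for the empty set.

{W1}

Variables eligible for adjustment (non-descendants of W10, excluding W10 and W4): {W1, W2, W6, W7}.
Backdoor paths from W10 to W4:
  P1: W10 <- W1 -> W5 -> W4
  P2: W10 <- W1 -> W4
The empty set is not sufficient: P1 (W10 <- W1 -> W5 -> W4) has no collider blocking it and no conditioned non-collider, so it is open.
Try {W1}:
  P1: blocked at fork node W1 ∈ conditioning set.
  P2: blocked at fork node W1 ∈ conditioning set.
{W1} contains no descendant of W10 and blocks every backdoor path.
No other singleton works — e.g. {W2} leaves P1 open — so {W1} is the unique smallest valid adjustment set.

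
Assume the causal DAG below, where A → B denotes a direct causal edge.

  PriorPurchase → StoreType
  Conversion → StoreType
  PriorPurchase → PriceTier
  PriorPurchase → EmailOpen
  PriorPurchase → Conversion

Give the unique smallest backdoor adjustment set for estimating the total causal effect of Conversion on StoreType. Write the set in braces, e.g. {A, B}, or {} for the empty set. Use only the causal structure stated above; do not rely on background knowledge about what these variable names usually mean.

Variables eligible for adjustment (non-descendants of Conversion, excluding Conversion and StoreType): {EmailOpen, PriceTier, PriorPurchase}.
Backdoor paths from Conversion to StoreType:
  P1: Conversion <- PriorPurchase -> StoreType
The empty set is not sufficient: P1 (Conversion <- PriorPurchase -> StoreType) has no collider blocking it and no conditioned non-collider, so it is open.
Try {PriorPurchase}:
  P1: blocked at fork node PriorPurchase ∈ conditioning set.
{PriorPurchase} contains no descendant of Conversion and blocks every backdoor path.
No other singleton works — e.g. {EmailOpen} leaves P1 open — so {PriorPurchase} is the unique smallest valid adjustment set.

{PriorPurchase}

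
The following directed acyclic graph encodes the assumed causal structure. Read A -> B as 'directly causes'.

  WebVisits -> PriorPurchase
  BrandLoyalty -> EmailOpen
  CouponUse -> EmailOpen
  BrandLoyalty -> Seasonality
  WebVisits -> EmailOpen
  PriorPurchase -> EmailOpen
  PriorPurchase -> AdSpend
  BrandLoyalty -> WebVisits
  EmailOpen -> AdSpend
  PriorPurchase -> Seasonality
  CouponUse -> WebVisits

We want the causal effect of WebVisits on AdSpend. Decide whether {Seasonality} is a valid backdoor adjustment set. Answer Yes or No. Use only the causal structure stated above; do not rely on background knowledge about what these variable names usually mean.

No

Backdoor paths from WebVisits to AdSpend (paths whose first edge points into WebVisits):
  P1: WebVisits <- BrandLoyalty -> EmailOpen <- PriorPurchase -> AdSpend
  P2: WebVisits <- BrandLoyalty -> EmailOpen -> AdSpend
  P3: WebVisits <- BrandLoyalty -> Seasonality <- PriorPurchase -> EmailOpen -> AdSpend
  P4: WebVisits <- BrandLoyalty -> Seasonality <- PriorPurchase -> AdSpend
  P5: WebVisits <- CouponUse -> EmailOpen <- BrandLoyalty -> Seasonality <- PriorPurchase -> AdSpend
  P6: WebVisits <- CouponUse -> EmailOpen <- PriorPurchase -> AdSpend
  P7: WebVisits <- CouponUse -> EmailOpen -> AdSpend
Condition 1 (no descendant of WebVisits in the set): FAILS — Seasonality is a descendant of WebVisits.
Condition 2 (every backdoor path blocked by {Seasonality}):
  P1: blocked at collider EmailOpen (neither it nor any descendant is in the conditioning set).
  P2: open — no interior node is in the conditioning set.
  P3: open — collider(s) Seasonality are conditioned on (or have a conditioned descendant) and no non-collider on the path is in the set.
  P4: open — collider(s) Seasonality are conditioned on (or have a conditioned descendant) and no non-collider on the path is in the set.
  P5: blocked at collider EmailOpen (neither it nor any descendant is in the conditioning set).
  P6: blocked at collider EmailOpen (neither it nor any descendant is in the conditioning set).
  P7: open — no interior node is in the conditioning set.
{Seasonality} does not satisfy the backdoor criterion.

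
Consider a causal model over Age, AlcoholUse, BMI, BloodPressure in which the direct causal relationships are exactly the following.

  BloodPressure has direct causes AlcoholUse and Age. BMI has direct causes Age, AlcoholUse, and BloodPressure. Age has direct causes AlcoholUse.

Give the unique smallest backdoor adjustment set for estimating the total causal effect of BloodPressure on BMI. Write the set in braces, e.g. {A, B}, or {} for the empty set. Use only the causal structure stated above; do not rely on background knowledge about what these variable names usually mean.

Variables eligible for adjustment (non-descendants of BloodPressure, excluding BloodPressure and BMI): {Age, AlcoholUse}.
Backdoor paths from BloodPressure to BMI:
  P1: BloodPressure <- AlcoholUse -> Age -> BMI
  P2: BloodPressure <- AlcoholUse -> BMI
  P3: BloodPressure <- Age <- AlcoholUse -> BMI
  P4: BloodPressure <- Age -> BMI
The empty set is not sufficient: P1 (BloodPressure <- AlcoholUse -> Age -> BMI) has no collider blocking it and no conditioned non-collider, so it is open.
Try {Age, AlcoholUse}:
  P1: blocked at fork node AlcoholUse ∈ conditioning set.
  P2: blocked at fork node AlcoholUse ∈ conditioning set.
  P3: blocked at chain node Age ∈ conditioning set.
  P4: blocked at fork node Age ∈ conditioning set.
{Age, AlcoholUse} contains no descendant of BloodPressure and blocks every backdoor path.
Every element of {Age, AlcoholUse} is needed (dropping Age leaves P4 open; dropping AlcoholUse leaves P2 open), so no proper subset is valid.
Among all size-2 subsets of the eligible variables, only {Age, AlcoholUse} blocks every backdoor path, so it is the unique smallest valid adjustment set.

{Age, AlcoholUse}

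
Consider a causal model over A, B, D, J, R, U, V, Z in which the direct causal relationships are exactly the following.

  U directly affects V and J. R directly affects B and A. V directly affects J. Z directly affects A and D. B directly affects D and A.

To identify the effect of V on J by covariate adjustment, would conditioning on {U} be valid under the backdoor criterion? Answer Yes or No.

Backdoor paths from V to J (paths whose first edge points into V):
  P1: V <- U -> J
Condition 1 (no descendant of V in the set): holds — descendants of V are {J}; none are in {U}.
Condition 2 (every backdoor path blocked by {U}):
  P1: blocked at fork node U ∈ conditioning set.
{U} satisfies the backdoor criterion.

Yes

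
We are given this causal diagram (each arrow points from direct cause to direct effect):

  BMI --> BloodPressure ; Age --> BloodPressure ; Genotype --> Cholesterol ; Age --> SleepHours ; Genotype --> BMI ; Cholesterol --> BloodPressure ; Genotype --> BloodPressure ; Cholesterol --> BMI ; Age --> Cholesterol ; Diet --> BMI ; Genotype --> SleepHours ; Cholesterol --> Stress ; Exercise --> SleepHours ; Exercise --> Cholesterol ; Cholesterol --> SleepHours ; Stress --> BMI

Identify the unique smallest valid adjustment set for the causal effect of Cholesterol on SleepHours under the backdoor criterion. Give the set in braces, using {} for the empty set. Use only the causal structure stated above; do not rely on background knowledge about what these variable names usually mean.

Variables eligible for adjustment (non-descendants of Cholesterol, excluding Cholesterol and SleepHours): {Age, Diet, Exercise, Genotype}.
Backdoor paths from Cholesterol to SleepHours:
  P1: Cholesterol <- Exercise -> SleepHours
  P2: Cholesterol <- Genotype -> SleepHours
  P3: Cholesterol <- Genotype -> BMI -> BloodPressure <- Age -> SleepHours
  P4: Cholesterol <- Genotype -> BloodPressure <- Age -> SleepHours
  P5: Cholesterol <- Age -> SleepHours
  P6: Cholesterol <- Age -> BloodPressure <- Genotype -> SleepHours
  P7: Cholesterol <- Age -> BloodPressure <- BMI <- Genotype -> SleepHours
The empty set is not sufficient: P1 (Cholesterol <- Exercise -> SleepHours) has no collider blocking it and no conditioned non-collider, so it is open.
Try {Age, Exercise, Genotype}:
  P1: blocked at fork node Exercise ∈ conditioning set.
  P2: blocked at fork node Genotype ∈ conditioning set.
  P3: blocked at fork node Genotype ∈ conditioning set.
  P4: blocked at fork node Genotype ∈ conditioning set.
  P5: blocked at fork node Age ∈ conditioning set.
  P6: blocked at fork node Age ∈ conditioning set.
  P7: blocked at fork node Age ∈ conditioning set.
{Age, Exercise, Genotype} contains no descendant of Cholesterol and blocks every backdoor path.
Every element of {Age, Exercise, Genotype} is needed (dropping Age leaves P5 open; dropping Exercise leaves P1 open; dropping Genotype leaves P2 open), so no proper subset is valid.
Among all size-3 subsets of the eligible variables, only {Age, Exercise, Genotype} blocks every backdoor path, so it is the unique smallest valid adjustment set.

{Age, Exercise, Genotype}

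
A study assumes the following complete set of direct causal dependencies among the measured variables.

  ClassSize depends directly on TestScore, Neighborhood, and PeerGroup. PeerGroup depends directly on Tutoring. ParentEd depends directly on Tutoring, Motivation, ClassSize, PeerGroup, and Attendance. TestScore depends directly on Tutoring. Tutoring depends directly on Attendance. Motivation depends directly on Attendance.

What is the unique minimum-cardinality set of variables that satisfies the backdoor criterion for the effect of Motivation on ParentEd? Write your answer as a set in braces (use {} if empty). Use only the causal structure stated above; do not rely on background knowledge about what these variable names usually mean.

Variables eligible for adjustment (non-descendants of Motivation, excluding Motivation and ParentEd): {Attendance, ClassSize, Neighborhood, PeerGroup, TestScore, Tutoring}.
Backdoor paths from Motivation to ParentEd:
  P1: Motivation <- Attendance -> Tutoring -> PeerGroup -> ClassSize -> ParentEd
  P2: Motivation <- Attendance -> Tutoring -> PeerGroup -> ParentEd
  P3: Motivation <- Attendance -> Tutoring -> TestScore -> ClassSize <- PeerGroup -> ParentEd
  P4: Motivation <- Attendance -> Tutoring -> TestScore -> ClassSize -> ParentEd
  P5: Motivation <- Attendance -> Tutoring -> ParentEd
  P6: Motivation <- Attendance -> ParentEd
The empty set is not sufficient: P1 (Motivation <- Attendance -> Tutoring -> PeerGroup -> ClassSize -> ParentEd) has no collider blocking it and no conditioned non-collider, so it is open.
Try {Attendance}:
  P1: blocked at fork node Attendance ∈ conditioning set.
  P2: blocked at fork node Attendance ∈ conditioning set.
  P3: blocked at fork node Attendance ∈ conditioning set.
  P4: blocked at fork node Attendance ∈ conditioning set.
  P5: blocked at fork node Attendance ∈ conditioning set.
  P6: blocked at fork node Attendance ∈ conditioning set.
{Attendance} contains no descendant of Motivation and blocks every backdoor path.
No other singleton works — e.g. {Neighborhood} leaves P1 open — so {Attendance} is the unique smallest valid adjustment set.

{Attendance}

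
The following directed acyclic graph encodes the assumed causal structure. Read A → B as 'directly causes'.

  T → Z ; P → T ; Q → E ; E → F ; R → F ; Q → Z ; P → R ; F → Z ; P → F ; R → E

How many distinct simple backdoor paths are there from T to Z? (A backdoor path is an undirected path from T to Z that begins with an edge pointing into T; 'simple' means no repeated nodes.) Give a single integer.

A backdoor path from T to Z is any simple undirected path whose first edge points into T (i.e. leaves T via a parent).
Parents of T: {P}.
Enumerating:
  P1: T <- P -> R -> E <- Q -> Z
  P2: T <- P -> R -> E -> F -> Z
  P3: T <- P -> R -> F <- E <- Q -> Z
  P4: T <- P -> R -> F -> Z
  P5: T <- P -> F <- R -> E <- Q -> Z
  P6: T <- P -> F <- E <- Q -> Z
  P7: T <- P -> F -> Z
That exhausts the simple backdoor paths. Count: 7.

7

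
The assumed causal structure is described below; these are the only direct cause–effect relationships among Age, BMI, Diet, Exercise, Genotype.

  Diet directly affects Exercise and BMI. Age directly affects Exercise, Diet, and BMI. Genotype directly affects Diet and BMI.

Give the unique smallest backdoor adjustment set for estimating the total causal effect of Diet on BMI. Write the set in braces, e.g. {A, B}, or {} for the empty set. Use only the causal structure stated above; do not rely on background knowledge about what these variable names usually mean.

{Age, Genotype}

Variables eligible for adjustment (non-descendants of Diet, excluding Diet and BMI): {Age, Genotype}.
Backdoor paths from Diet to BMI:
  P1: Diet <- Genotype -> BMI
  P2: Diet <- Age -> BMI
The empty set is not sufficient: P1 (Diet <- Genotype -> BMI) has no collider blocking it and no conditioned non-collider, so it is open.
Try {Age, Genotype}:
  P1: blocked at fork node Genotype ∈ conditioning set.
  P2: blocked at fork node Age ∈ conditioning set.
{Age, Genotype} contains no descendant of Diet and blocks every backdoor path.
Every element of {Age, Genotype} is needed (dropping Age leaves P2 open; dropping Genotype leaves P1 open), so no proper subset is valid.
Among all size-2 subsets of the eligible variables, only {Age, Genotype} blocks every backdoor path, so it is the unique smallest valid adjustment set.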